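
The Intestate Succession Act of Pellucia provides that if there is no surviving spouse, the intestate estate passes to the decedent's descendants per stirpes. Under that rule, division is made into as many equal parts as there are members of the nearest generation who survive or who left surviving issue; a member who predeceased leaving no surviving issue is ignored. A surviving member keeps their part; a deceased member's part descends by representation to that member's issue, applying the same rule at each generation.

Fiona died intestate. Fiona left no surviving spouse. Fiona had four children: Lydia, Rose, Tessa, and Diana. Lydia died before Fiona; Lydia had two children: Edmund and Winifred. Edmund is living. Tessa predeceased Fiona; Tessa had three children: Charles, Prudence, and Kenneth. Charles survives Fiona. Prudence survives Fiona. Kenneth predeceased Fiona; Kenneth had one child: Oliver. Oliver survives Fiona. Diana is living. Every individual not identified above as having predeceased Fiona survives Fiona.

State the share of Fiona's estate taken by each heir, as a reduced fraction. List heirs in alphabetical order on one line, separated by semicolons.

Charles 1/12; Diana 1/4; Edmund 1/8; Oliver 1/12; Prudence 1/12; Rose 1/4; Winifred 1/8

There is no surviving spouse, so the entire estate passes to Fiona's descendants per stirpes.
The estate is divided into 4 equal shares of 1/4 among Lydia, Rose, Tessa, Diana.
Lydia predeceased; the 1/4 allotted to Lydia's branch passes to Lydia's issue by representation.
The 1/4 is divided into 2 equal shares of 1/8 among Edmund, Winifred.
Edmund is living and takes 1/8.
Winifred is living and takes 1/8.
Rose is living and takes 1/4.
Tessa predeceased; the 1/4 allotted to Tessa's branch passes to Tessa's issue by representation.
The 1/4 is divided into 3 equal shares of 1/12 among Charles, Prudence, Kenneth.
Charles is living and takes 1/12.
Prudence is living and takes 1/12.
Kenneth predeceased; the 1/12 allotted to Kenneth's branch passes to Kenneth's issue by representation.
Oliver is the sole taker at this level and receives the full 1/12.
Diana is living and takes 1/4.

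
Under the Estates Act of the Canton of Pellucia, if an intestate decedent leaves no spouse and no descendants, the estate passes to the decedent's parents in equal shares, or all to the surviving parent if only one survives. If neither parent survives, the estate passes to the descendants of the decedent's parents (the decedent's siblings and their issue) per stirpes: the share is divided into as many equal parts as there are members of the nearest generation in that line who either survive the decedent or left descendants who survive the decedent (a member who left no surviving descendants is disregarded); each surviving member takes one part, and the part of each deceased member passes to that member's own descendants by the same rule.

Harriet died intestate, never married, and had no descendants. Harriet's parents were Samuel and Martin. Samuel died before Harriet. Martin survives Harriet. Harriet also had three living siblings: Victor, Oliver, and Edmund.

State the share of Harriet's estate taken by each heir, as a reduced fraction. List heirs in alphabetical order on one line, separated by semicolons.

Only one parent, Martin, survives, so Martin takes the entire estate. The siblings take nothing because a surviving parent has priority.

Martin 1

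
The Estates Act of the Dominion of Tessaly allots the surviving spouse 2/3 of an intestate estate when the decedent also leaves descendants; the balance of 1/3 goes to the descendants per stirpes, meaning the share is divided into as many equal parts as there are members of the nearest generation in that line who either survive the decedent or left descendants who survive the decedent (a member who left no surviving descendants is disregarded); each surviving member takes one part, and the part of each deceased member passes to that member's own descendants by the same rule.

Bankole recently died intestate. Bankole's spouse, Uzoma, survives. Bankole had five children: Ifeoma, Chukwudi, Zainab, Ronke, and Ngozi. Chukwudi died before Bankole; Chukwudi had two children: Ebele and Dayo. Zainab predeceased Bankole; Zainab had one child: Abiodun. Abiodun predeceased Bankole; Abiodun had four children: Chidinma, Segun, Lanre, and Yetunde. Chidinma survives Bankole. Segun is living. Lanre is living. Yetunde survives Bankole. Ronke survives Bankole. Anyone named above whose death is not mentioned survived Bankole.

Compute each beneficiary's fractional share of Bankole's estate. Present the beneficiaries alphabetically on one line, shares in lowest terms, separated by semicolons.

Chidinma 1/60; Dayo 1/30; Ebele 1/30; Ifeoma 1/15; Lanre 1/60; Ngozi 1/15; Ronke 1/15; Segun 1/60; Uzoma 2/3; Yetunde 1/60

Uzoma, as surviving spouse, takes 2/3.
The remaining 1/3 passes to Bankole's descendants per stirpes.
The 1/3 is divided into 5 equal shares of 1/15 among Ifeoma, Chukwudi, Zainab, Ronke, Ngozi.
Ifeoma is living and takes 1/15.
Chukwudi predeceased; the 1/15 allotted to Chukwudi's branch passes to Chukwudi's issue by representation.
The 1/15 is divided into 2 equal shares of 1/30 among Ebele, Dayo.
Ebele is living and takes 1/30.
Dayo is living and takes 1/30.
Zainab predeceased; the 1/15 allotted to Zainab's branch passes to Zainab's issue by representation.
Abiodun's line is the sole branch at this level, so the full 1/15 passes to Abiodun's issue by representation.
The 1/15 is divided into 4 equal shares of 1/60 among Chidinma, Segun, Lanre, Yetunde.
Chidinma is living and takes 1/60.
Segun is living and takes 1/60.
Lanre is living and takes 1/60.
Yetunde is living and takes 1/60.
Ronke is living and takes 1/15.
Ngozi is living and takes 1/15.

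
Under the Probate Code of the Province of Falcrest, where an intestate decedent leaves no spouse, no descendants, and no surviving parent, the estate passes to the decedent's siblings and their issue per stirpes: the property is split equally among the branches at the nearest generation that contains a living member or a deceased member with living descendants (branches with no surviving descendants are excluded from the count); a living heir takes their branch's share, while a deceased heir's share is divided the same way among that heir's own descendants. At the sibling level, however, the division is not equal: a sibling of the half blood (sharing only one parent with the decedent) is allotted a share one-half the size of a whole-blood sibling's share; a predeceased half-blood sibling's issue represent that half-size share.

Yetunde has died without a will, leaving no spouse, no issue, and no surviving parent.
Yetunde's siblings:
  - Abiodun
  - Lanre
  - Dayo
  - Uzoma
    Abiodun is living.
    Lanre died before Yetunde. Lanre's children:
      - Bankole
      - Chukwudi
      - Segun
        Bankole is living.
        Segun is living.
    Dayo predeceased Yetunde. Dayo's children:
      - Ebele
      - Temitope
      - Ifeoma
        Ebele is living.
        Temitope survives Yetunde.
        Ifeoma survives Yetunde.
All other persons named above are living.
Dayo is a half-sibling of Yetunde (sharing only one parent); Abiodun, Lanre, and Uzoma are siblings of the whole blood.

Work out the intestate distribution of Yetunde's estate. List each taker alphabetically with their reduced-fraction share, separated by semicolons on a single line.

No spouse, descendants, or parent survives, so the estate passes to Yetunde's siblings per stirpes.
Half-blood siblings count for one-half the weight of whole-blood siblings at the initial division.
Dividing 1 in proportion to weights (total weight 7/2): Abiodun (weight 1) → 2/7; Lanre (weight 1) → 2/7; Dayo (weight 1/2) → 1/7; Uzoma (weight 1) → 2/7.
Abiodun is living and takes 2/7.
Lanre predeceased; the 2/7 allotted to Lanre's branch passes to Lanre's issue by representation.
The 2/7 is divided into 3 equal shares of 2/21 among Bankole, Chukwudi, Segun.
Bankole is living and takes 2/21.
Chukwudi is living and takes 2/21.
Segun is living and takes 2/21.
Dayo predeceased; the 1/7 allotted to Dayo's branch passes to Dayo's issue by representation.
The 1/7 is divided into 3 equal shares of 1/21 among Ebele, Temitope, Ifeoma.
Ebele is living and takes 1/21.
Temitope is living and takes 1/21.
Ifeoma is living and takes 1/21.
Uzoma is living and takes 2/7.

Abiodun 2/7; Bankole 2/21; Chukwudi 2/21; Ebele 1/21; Ifeoma 1/21; Segun 2/21; Temitope 1/21; Uzoma 2/7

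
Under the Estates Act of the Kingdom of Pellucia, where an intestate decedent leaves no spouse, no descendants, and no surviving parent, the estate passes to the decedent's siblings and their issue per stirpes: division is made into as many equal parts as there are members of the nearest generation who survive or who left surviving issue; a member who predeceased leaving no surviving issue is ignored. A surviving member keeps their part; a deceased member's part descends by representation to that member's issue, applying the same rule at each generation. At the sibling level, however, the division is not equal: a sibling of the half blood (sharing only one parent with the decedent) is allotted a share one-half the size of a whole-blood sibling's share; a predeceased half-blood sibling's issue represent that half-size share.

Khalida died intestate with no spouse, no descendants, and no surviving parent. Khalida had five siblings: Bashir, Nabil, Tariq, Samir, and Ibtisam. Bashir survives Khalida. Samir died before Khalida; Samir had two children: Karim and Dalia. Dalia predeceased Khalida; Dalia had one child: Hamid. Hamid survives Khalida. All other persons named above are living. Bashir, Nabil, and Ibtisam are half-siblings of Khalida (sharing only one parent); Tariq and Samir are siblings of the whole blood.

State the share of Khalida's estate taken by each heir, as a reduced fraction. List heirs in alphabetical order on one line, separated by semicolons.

No spouse, descendants, or parent survives, so the estate passes to Khalida's siblings per stirpes.
Half-blood siblings count for one-half the weight of whole-blood siblings at the initial division.
Dividing 1 in proportion to weights (total weight 7/2): Bashir (weight 1/2) → 1/7; Nabil (weight 1/2) → 1/7; Tariq (weight 1) → 2/7; Samir (weight 1) → 2/7; Ibtisam (weight 1/2) → 1/7.
Bashir is living and takes 1/7.
Nabil is living and takes 1/7.
Tariq is living and takes 2/7.
Samir predeceased; the 2/7 allotted to Samir's branch passes to Samir's issue by representation.
The 2/7 is divided into 2 equal shares of 1/7 among Karim, Dalia.
Karim is living and takes 1/7.
Dalia predeceased; the 1/7 allotted to Dalia's branch passes to Dalia's issue by representation.
Hamid is the sole taker at this level and receives the full 1/7.
Ibtisam is living and takes 1/7.

Bashir 1/7; Hamid 1/7; Ibtisam 1/7; Karim 1/7; Nabil 1/7; Tariq 2/7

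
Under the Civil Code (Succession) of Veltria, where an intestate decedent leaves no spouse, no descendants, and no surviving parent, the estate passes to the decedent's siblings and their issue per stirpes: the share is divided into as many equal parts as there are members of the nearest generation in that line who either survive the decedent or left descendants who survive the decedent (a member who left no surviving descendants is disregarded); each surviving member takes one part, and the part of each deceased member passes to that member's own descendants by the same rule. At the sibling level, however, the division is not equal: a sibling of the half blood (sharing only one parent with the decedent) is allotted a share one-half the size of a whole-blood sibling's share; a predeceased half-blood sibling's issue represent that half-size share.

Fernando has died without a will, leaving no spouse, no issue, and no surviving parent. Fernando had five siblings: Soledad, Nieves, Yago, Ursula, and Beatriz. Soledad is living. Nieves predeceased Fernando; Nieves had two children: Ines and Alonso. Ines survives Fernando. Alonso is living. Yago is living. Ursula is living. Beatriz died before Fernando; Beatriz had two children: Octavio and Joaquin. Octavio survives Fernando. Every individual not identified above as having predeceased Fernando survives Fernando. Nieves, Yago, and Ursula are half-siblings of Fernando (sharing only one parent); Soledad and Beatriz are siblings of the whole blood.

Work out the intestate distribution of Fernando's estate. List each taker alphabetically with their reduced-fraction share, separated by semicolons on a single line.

No spouse, descendants, or parent survives, so the estate passes to Fernando's siblings per stirpes.
Half-blood siblings count for one-half the weight of whole-blood siblings at the initial division.
Dividing 1 in proportion to weights (total weight 7/2): Soledad (weight 1) → 2/7; Nieves (weight 1/2) → 1/7; Yago (weight 1/2) → 1/7; Ursula (weight 1/2) → 1/7; Beatriz (weight 1) → 2/7.
Soledad is living and takes 2/7.
Nieves predeceased; the 1/7 allotted to Nieves's branch passes to Nieves's issue by representation.
The 1/7 is divided into 2 equal shares of 1/14 among Ines, Alonso.
Ines is living and takes 1/14.
Alonso is living and takes 1/14.
Yago is living and takes 1/7.
Ursula is living and takes 1/7.
Beatriz predeceased; the 2/7 allotted to Beatriz's branch passes to Beatriz's issue by representation.
The 2/7 is divided into 2 equal shares of 1/7 among Octavio, Joaquin.
Octavio is living and takes 1/7.
Joaquin is living and takes 1/7.

Alonso 1/14; Ines 1/14; Joaquin 1/7; Octavio 1/7; Soledad 2/7; Ursula 1/7; Yago 1/7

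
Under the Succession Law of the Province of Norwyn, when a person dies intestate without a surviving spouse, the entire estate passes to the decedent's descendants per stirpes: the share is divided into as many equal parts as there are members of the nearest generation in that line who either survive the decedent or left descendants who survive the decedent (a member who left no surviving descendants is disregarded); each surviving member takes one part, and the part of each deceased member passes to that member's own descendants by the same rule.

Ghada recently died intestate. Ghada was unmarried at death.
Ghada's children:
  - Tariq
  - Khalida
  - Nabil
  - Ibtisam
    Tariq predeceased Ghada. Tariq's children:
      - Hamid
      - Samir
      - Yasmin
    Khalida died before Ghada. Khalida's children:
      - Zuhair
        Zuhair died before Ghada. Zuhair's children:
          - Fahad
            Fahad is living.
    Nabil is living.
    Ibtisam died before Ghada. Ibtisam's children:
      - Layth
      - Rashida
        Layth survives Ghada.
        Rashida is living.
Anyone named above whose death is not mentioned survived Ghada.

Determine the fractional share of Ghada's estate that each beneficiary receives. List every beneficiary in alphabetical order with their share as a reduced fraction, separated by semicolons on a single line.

There is no surviving spouse, so the entire estate passes to Ghada's descendants per stirpes.
The estate is divided into 4 equal shares of 1/4 among Tariq, Khalida, Nabil, Ibtisam.
Tariq predeceased; the 1/4 allotted to Tariq's branch passes to Tariq's issue by representation.
The 1/4 is divided into 3 equal shares of 1/12 among Hamid, Samir, Yasmin.
Hamid is living and takes 1/12.
Samir is living and takes 1/12.
Yasmin is living and takes 1/12.
Khalida predeceased; the 1/4 allotted to Khalida's branch passes to Khalida's issue by representation.
Zuhair's line is the sole branch at this level, so the full 1/4 passes to Zuhair's issue by representation.
Fahad is the sole taker at this level and receives the full 1/4.
Nabil is living and takes 1/4.
Ibtisam predeceased; the 1/4 allotted to Ibtisam's branch passes to Ibtisam's issue by representation.
The 1/4 is divided into 2 equal shares of 1/8 among Layth, Rashida.
Layth is living and takes 1/8.
Rashida is living and takes 1/8.

Fahad 1/4; Hamid 1/12; Layth 1/8; Nabil 1/4; Rashida 1/8; Samir 1/12; Yasmin 1/12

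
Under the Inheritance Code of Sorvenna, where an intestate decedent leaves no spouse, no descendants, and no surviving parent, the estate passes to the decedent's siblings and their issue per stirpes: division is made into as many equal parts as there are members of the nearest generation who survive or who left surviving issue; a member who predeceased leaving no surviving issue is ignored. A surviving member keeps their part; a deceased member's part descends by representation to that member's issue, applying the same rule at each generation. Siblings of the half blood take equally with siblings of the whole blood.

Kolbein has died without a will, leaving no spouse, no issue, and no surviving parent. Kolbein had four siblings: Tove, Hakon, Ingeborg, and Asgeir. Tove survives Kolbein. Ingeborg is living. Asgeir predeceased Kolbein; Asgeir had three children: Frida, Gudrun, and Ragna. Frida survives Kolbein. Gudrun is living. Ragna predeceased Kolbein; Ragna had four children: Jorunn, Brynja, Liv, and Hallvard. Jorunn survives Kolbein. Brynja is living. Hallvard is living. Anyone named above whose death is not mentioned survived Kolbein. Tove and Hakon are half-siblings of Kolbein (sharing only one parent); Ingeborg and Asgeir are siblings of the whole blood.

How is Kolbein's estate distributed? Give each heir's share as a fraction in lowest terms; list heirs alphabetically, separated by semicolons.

No spouse, descendants, or parent survives, so the estate passes to Kolbein's siblings per stirpes.
Half-blood and whole-blood siblings take equally under the stated rule.
The estate is divided into 4 equal shares of 1/4 among Tove, Hakon, Ingeborg, Asgeir.
Tove is living and takes 1/4.
Hakon is living and takes 1/4.
Ingeborg is living and takes 1/4.
Asgeir predeceased; the 1/4 allotted to Asgeir's branch passes to Asgeir's issue by representation.
The 1/4 is divided into 3 equal shares of 1/12 among Frida, Gudrun, Ragna.
Frida is living and takes 1/12.
Gudrun is living and takes 1/12.
Ragna predeceased; the 1/12 allotted to Ragna's branch passes to Ragna's issue by representation.
The 1/12 is divided into 4 equal shares of 1/48 among Jorunn, Brynja, Liv, Hallvard.
Jorunn is living and takes 1/48.
Brynja is living and takes 1/48.
Liv is living and takes 1/48.
Hallvard is living and takes 1/48.

Brynja 1/48; Frida 1/12; Gudrun 1/12; Hakon 1/4; Hallvard 1/48; Ingeborg 1/4; Jorunn 1/48; Liv 1/48; Tove 1/4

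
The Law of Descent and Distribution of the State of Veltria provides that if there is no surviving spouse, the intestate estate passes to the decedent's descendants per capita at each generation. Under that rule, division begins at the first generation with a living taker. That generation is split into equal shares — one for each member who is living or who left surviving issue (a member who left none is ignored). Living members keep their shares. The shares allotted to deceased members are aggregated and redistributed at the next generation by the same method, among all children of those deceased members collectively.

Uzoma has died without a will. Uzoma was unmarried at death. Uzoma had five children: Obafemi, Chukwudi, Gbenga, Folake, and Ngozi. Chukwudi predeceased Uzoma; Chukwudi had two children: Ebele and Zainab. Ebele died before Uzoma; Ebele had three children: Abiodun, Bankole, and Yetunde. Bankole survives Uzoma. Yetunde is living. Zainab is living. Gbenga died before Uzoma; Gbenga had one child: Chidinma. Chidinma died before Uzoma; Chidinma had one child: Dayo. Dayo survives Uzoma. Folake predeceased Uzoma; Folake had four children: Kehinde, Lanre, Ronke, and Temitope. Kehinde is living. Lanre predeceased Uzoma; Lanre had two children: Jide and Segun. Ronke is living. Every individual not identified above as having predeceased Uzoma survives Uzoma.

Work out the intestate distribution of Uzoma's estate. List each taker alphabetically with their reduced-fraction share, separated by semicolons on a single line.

There is no surviving spouse, so the entire estate passes to Uzoma's descendants per capita at each generation.
At generation 1 (Obafemi, Chukwudi, Gbenga, Folake, Ngozi) there are 5 shares of (1)/5 = 1/5 each.
Living: Obafemi and Ngozi — each takes 1/5.
Deceased: Chukwudi, Gbenga, and Folake. Their combined 3/5 is pooled and carried to generation 2.
At generation 2 (Ebele, Zainab, Chidinma, Kehinde, Lanre, Ronke, Temitope) there are 7 shares of (3/5)/7 = 3/35 each.
Living: Zainab, Kehinde, Ronke, and Temitope — each takes 3/35.
Deceased: Ebele, Chidinma, and Lanre. Their combined 9/35 is pooled and carried to generation 3.
At generation 3 (Abiodun, Bankole, Yetunde, Dayo, Jide, Segun) there are 6 shares of (9/35)/6 = 3/70 each.
Living: Abiodun, Bankole, Yetunde, Dayo, Jide, and Segun — each takes 3/70.

Abiodun 3/70; Bankole 3/70; Dayo 3/70; Jide 3/70; Kehinde 3/35; Ngozi 1/5; Obafemi 1/5; Ronke 3/35; Segun 3/70; Temitope 3/35; Yetunde 3/70; Zainab 3/35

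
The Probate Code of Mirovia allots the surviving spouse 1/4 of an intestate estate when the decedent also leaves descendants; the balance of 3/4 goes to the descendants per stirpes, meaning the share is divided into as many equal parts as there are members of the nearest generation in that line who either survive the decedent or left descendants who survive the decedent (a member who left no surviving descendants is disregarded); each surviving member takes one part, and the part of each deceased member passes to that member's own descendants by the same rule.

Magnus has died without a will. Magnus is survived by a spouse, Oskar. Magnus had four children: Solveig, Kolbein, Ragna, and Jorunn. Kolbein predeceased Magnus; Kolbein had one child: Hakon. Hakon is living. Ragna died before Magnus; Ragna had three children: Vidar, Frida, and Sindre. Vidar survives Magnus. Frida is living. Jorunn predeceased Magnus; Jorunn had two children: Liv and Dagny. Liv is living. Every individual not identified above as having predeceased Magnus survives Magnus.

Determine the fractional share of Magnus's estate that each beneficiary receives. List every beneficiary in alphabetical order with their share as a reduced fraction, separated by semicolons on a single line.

Dagny 3/32; Frida 1/16; Hakon 3/16; Liv 3/32; Oskar 1/4; Sindre 1/16; Solveig 3/16; Vidar 1/16

Oskar, as surviving spouse, takes 1/4.
The remaining 3/4 passes to Magnus's descendants per stirpes.
The 3/4 is divided into 4 equal shares of 3/16 among Solveig, Kolbein, Ragna, Jorunn.
Solveig is living and takes 3/16.
Kolbein predeceased; the 3/16 allotted to Kolbein's branch passes to Kolbein's issue by representation.
Hakon is the sole taker at this level and receives the full 3/16.
Ragna predeceased; the 3/16 allotted to Ragna's branch passes to Ragna's issue by representation.
The 3/16 is divided into 3 equal shares of 1/16 among Vidar, Frida, Sindre.
Vidar is living and takes 1/16.
Frida is living and takes 1/16.
Sindre is living and takes 1/16.
Jorunn predeceased; the 3/16 allotted to Jorunn's branch passes to Jorunn's issue by representation.
The 3/16 is divided into 2 equal shares of 3/32 among Liv, Dagny.
Liv is living and takes 3/32.
Dagny is living and takes 3/32.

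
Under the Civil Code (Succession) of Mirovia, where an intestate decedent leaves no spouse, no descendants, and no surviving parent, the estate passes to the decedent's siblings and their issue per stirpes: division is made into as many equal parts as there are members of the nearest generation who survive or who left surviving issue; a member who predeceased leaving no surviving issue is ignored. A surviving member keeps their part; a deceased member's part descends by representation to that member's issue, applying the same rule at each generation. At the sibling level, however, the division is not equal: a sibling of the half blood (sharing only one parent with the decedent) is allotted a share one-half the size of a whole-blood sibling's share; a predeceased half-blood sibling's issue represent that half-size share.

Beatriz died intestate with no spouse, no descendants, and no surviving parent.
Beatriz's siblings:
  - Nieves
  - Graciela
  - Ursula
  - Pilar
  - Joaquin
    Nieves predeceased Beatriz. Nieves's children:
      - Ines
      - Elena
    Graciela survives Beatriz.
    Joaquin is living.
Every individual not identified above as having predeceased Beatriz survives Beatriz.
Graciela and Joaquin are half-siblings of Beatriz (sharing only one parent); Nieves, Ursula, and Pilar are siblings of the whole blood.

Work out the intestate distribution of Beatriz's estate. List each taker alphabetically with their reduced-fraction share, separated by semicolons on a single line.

No spouse, descendants, or parent survives, so the estate passes to Beatriz's siblings per stirpes.
Half-blood siblings count for one-half the weight of whole-blood siblings at the initial division.
Dividing 1 in proportion to weights (total weight 4): Nieves (weight 1) → 1/4; Graciela (weight 1/2) → 1/8; Ursula (weight 1) → 1/4; Pilar (weight 1) → 1/4; Joaquin (weight 1/2) → 1/8.
Nieves predeceased; the 1/4 allotted to Nieves's branch passes to Nieves's issue by representation.
The 1/4 is divided into 2 equal shares of 1/8 among Ines, Elena.
Ines is living and takes 1/8.
Elena is living and takes 1/8.
Graciela is living and takes 1/8.
Ursula is living and takes 1/4.
Pilar is living and takes 1/4.
Joaquin is living and takes 1/8.

Elena 1/8; Graciela 1/8; Ines 1/8; Joaquin 1/8; Pilar 1/4; Ursula 1/4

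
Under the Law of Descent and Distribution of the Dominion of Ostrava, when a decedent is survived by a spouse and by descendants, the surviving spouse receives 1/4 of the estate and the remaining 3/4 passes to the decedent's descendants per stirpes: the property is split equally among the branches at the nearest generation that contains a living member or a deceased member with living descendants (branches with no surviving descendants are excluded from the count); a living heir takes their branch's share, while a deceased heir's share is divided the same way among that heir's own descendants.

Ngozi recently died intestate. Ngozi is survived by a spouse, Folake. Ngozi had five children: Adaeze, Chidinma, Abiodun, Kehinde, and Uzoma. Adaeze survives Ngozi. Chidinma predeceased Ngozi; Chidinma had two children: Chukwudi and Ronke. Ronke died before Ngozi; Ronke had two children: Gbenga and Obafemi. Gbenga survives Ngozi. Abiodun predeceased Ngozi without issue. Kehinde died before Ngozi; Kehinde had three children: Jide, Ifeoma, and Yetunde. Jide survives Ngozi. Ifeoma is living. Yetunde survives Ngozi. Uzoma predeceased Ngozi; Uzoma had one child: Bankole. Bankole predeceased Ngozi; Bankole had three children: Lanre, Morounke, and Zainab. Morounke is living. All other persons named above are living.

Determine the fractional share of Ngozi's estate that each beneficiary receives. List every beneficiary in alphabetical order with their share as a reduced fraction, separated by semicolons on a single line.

Adaeze 3/16; Chukwudi 3/32; Folake 1/4; Gbenga 3/64; Ifeoma 1/16; Jide 1/16; Lanre 1/16; Morounke 1/16; Obafemi 3/64; Yetunde 1/16; Zainab 1/16

Folake, as surviving spouse, takes 1/4.
The remaining 3/4 passes to Ngozi's descendants per stirpes.
Abiodun left no surviving issue, so that branch lapses and is disregarded.
The 3/4 is divided into 4 equal shares of 3/16 among Adaeze, Chidinma, Kehinde, Uzoma.
Adaeze is living and takes 3/16.
Chidinma predeceased; the 3/16 allotted to Chidinma's branch passes to Chidinma's issue by representation.
The 3/16 is divided into 2 equal shares of 3/32 among Chukwudi, Ronke.
Chukwudi is living and takes 3/32.
Ronke predeceased; the 3/32 allotted to Ronke's branch passes to Ronke's issue by representation.
The 3/32 is divided into 2 equal shares of 3/64 among Gbenga, Obafemi.
Gbenga is living and takes 3/64.
Obafemi is living and takes 3/64.
Kehinde predeceased; the 3/16 allotted to Kehinde's branch passes to Kehinde's issue by representation.
The 3/16 is divided into 3 equal shares of 1/16 among Jide, Ifeoma, Yetunde.
Jide is living and takes 1/16.
Ifeoma is living and takes 1/16.
Yetunde is living and takes 1/16.
Uzoma predeceased; the 3/16 allotted to Uzoma's branch passes to Uzoma's issue by representation.
Bankole's line is the sole branch at this level, so the full 3/16 passes to Bankole's issue by representation.
The 3/16 is divided into 3 equal shares of 1/16 among Lanre, Morounke, Zainab.
Lanre is living and takes 1/16.
Morounke is living and takes 1/16.
Zainab is living and takes 1/16.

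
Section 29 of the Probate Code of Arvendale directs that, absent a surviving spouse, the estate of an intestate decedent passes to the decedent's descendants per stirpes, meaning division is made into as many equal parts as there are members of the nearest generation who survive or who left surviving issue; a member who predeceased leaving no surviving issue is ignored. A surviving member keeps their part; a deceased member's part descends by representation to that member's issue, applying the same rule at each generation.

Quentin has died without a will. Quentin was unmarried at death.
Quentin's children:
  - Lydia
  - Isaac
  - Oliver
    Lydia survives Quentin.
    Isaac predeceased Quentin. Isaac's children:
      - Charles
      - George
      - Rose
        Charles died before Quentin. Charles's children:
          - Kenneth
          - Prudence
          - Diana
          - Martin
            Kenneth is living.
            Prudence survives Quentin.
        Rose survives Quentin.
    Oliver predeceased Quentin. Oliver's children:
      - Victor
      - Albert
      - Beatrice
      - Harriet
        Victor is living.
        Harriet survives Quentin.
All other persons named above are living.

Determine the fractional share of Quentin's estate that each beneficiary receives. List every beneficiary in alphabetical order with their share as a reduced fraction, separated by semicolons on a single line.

Albert 1/12; Beatrice 1/12; Diana 1/36; George 1/9; Harriet 1/12; Kenneth 1/36; Lydia 1/3; Martin 1/36; Prudence 1/36; Rose 1/9; Victor 1/12

There is no surviving spouse, so the entire estate passes to Quentin's descendants per stirpes.
The estate is divided into 3 equal shares of 1/3 among Lydia, Isaac, Oliver.
Lydia is living and takes 1/3.
Isaac predeceased; the 1/3 allotted to Isaac's branch passes to Isaac's issue by representation.
The 1/3 is divided into 3 equal shares of 1/9 among Charles, George, Rose.
Charles predeceased; the 1/9 allotted to Charles's branch passes to Charles's issue by representation.
The 1/9 is divided into 4 equal shares of 1/36 among Kenneth, Prudence, Diana, Martin.
Kenneth is living and takes 1/36.
Prudence is living and takes 1/36.
Diana is living and takes 1/36.
Martin is living and takes 1/36.
George is living and takes 1/9.
Rose is living and takes 1/9.
Oliver predeceased; the 1/3 allotted to Oliver's branch passes to Oliver's issue by representation.
The 1/3 is divided into 4 equal shares of 1/12 among Victor, Albert, Beatrice, Harriet.
Victor is living and takes 1/12.
Albert is living and takes 1/12.
Beatrice is living and takes 1/12.
Harriet is living and takes 1/12.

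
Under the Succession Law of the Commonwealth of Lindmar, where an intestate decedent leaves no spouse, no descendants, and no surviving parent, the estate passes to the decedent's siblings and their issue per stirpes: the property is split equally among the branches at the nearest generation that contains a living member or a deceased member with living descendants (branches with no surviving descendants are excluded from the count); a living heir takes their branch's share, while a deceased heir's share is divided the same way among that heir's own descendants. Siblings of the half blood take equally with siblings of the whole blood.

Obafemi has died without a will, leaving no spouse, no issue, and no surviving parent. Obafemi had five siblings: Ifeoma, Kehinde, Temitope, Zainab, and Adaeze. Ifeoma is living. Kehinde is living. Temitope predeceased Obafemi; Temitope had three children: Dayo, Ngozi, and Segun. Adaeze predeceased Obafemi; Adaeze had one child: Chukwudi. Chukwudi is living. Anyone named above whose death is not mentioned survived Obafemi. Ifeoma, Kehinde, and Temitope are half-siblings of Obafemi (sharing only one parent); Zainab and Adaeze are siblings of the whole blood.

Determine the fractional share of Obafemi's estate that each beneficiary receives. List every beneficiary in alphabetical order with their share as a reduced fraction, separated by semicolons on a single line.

No spouse, descendants, or parent survives, so the estate passes to Obafemi's siblings per stirpes.
Half-blood and whole-blood siblings take equally under the stated rule.
The estate is divided into 5 equal shares of 1/5 among Ifeoma, Kehinde, Temitope, Zainab, Adaeze.
Ifeoma is living and takes 1/5.
Kehinde is living and takes 1/5.
Temitope predeceased; the 1/5 allotted to Temitope's branch passes to Temitope's issue by representation.
The 1/5 is divided into 3 equal shares of 1/15 among Dayo, Ngozi, Segun.
Dayo is living and takes 1/15.
Ngozi is living and takes 1/15.
Segun is living and takes 1/15.
Zainab is living and takes 1/5.
Adaeze predeceased; the 1/5 allotted to Adaeze's branch passes to Adaeze's issue by representation.
Chukwudi is the sole taker at this level and receives the full 1/5.

Chukwudi 1/5; Dayo 1/15; Ifeoma 1/5; Kehinde 1/5; Ngozi 1/15; Segun 1/15; Zainab 1/5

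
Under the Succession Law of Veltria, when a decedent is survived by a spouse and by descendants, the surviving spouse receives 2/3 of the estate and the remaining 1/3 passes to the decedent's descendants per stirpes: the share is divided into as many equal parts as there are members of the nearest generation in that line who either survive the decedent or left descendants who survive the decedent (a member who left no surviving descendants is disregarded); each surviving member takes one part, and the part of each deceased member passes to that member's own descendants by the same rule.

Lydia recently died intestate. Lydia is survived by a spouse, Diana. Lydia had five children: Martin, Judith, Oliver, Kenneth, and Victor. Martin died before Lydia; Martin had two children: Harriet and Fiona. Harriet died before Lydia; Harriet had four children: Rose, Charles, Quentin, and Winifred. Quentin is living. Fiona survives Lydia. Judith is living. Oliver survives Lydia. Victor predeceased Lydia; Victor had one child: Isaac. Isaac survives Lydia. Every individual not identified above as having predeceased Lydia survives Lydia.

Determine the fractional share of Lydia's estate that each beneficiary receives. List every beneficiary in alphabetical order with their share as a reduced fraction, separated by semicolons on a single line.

Diana, as surviving spouse, takes 2/3.
The remaining 1/3 passes to Lydia's descendants per stirpes.
The 1/3 is divided into 5 equal shares of 1/15 among Martin, Judith, Oliver, Kenneth, Victor.
Martin predeceased; the 1/15 allotted to Martin's branch passes to Martin's issue by representation.
The 1/15 is divided into 2 equal shares of 1/30 among Harriet, Fiona.
Harriet predeceased; the 1/30 allotted to Harriet's branch passes to Harriet's issue by representation.
The 1/30 is divided into 4 equal shares of 1/120 among Rose, Charles, Quentin, Winifred.
Rose is living and takes 1/120.
Charles is living and takes 1/120.
Quentin is living and takes 1/120.
Winifred is living and takes 1/120.
Fiona is living and takes 1/30.
Judith is living and takes 1/15.
Oliver is living and takes 1/15.
Kenneth is living and takes 1/15.
Victor predeceased; the 1/15 allotted to Victor's branch passes to Victor's issue by representation.
Isaac is the sole taker at this level and receives the full 1/15.

Charles 1/120; Diana 2/3; Fiona 1/30; Isaac 1/15; Judith 1/15; Kenneth 1/15; Oliver 1/15; Quentin 1/120; Rose 1/120; Winifred 1/120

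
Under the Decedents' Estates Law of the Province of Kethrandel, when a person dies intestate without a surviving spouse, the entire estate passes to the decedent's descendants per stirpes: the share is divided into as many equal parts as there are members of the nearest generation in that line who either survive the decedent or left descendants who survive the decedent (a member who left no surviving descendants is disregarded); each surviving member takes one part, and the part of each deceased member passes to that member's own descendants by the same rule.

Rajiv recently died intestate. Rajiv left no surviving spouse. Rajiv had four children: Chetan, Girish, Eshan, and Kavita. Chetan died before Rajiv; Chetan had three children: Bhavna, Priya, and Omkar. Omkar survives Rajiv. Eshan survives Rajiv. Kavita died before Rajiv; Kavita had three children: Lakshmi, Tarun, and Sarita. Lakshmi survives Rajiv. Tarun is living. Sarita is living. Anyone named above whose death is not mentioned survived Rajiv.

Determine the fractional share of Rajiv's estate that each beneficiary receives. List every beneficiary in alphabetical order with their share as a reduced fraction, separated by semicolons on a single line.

There is no surviving spouse, so the entire estate passes to Rajiv's descendants per stirpes.
The estate is divided into 4 equal shares of 1/4 among Chetan, Girish, Eshan, Kavita.
Chetan predeceased; the 1/4 allotted to Chetan's branch passes to Chetan's issue by representation.
The 1/4 is divided into 3 equal shares of 1/12 among Bhavna, Priya, Omkar.
Bhavna is living and takes 1/12.
Priya is living and takes 1/12.
Omkar is living and takes 1/12.
Girish is living and takes 1/4.
Eshan is living and takes 1/4.
Kavita predeceased; the 1/4 allotted to Kavita's branch passes to Kavita's issue by representation.
The 1/4 is divided into 3 equal shares of 1/12 among Lakshmi, Tarun, Sarita.
Lakshmi is living and takes 1/12.
Tarun is living and takes 1/12.
Sarita is living and takes 1/12.

Bhavna 1/12; Eshan 1/4; Girish 1/4; Lakshmi 1/12; Omkar 1/12; Priya 1/12; Sarita 1/12; Tarun 1/12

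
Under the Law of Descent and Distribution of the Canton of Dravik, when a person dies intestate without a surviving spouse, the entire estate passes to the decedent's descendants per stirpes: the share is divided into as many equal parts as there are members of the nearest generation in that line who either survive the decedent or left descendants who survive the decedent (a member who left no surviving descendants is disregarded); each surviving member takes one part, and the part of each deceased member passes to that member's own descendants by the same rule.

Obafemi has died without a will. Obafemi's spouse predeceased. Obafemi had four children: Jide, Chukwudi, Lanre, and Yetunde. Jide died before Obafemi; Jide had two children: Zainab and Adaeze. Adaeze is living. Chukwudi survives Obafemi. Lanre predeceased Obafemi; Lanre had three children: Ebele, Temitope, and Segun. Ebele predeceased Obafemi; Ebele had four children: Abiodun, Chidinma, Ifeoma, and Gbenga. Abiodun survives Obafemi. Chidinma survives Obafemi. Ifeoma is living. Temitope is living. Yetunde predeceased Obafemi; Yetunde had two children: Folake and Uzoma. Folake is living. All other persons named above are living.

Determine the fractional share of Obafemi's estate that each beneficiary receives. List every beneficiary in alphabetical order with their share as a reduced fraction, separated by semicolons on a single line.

There is no surviving spouse, so the entire estate passes to Obafemi's descendants per stirpes.
The estate is divided into 4 equal shares of 1/4 among Jide, Chukwudi, Lanre, Yetunde.
Jide predeceased; the 1/4 allotted to Jide's branch passes to Jide's issue by representation.
The 1/4 is divided into 2 equal shares of 1/8 among Zainab, Adaeze.
Zainab is living and takes 1/8.
Adaeze is living and takes 1/8.
Chukwudi is living and takes 1/4.
Lanre predeceased; the 1/4 allotted to Lanre's branch passes to Lanre's issue by representation.
The 1/4 is divided into 3 equal shares of 1/12 among Ebele, Temitope, Segun.
Ebele predeceased; the 1/12 allotted to Ebele's branch passes to Ebele's issue by representation.
The 1/12 is divided into 4 equal shares of 1/48 among Abiodun, Chidinma, Ifeoma, Gbenga.
Abiodun is living and takes 1/48.
Chidinma is living and takes 1/48.
Ifeoma is living and takes 1/48.
Gbenga is living and takes 1/48.
Temitope is living and takes 1/12.
Segun is living and takes 1/12.
Yetunde predeceased; the 1/4 allotted to Yetunde's branch passes to Yetunde's issue by representation.
The 1/4 is divided into 2 equal shares of 1/8 among Folake, Uzoma.
Folake is living and takes 1/8.
Uzoma is living and takes 1/8.

Abiodun 1/48; Adaeze 1/8; Chidinma 1/48; Chukwudi 1/4; Folake 1/8; Gbenga 1/48; Ifeoma 1/48; Segun 1/12; Temitope 1/12; Uzoma 1/8; Zainab 1/8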